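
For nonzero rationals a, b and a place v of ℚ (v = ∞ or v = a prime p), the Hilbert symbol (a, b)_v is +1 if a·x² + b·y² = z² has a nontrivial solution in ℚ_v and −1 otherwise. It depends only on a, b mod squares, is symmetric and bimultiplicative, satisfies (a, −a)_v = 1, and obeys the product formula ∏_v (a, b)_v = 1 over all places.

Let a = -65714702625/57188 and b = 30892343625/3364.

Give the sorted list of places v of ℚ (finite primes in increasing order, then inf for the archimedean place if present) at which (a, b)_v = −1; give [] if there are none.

[3, 5, 11, 17]

Mod squares: a ≡ -36465, b ≡ 2145. Check v ∈ {∞, 2, 3, 5, 11, 13, 17, 23, 29, 41}.
v=23: a=23^0·(≡3), b=23^2·(≡16) mod 23; (3|23)=+1, (16|23)=+1; (−1)^{0·2·11}·(+1)^2·(+1)^0 = +1.
v=17: a=17^-1·(≡14), b=17^0·(≡10) mod 17; (14|17)=-1, (10|17)=-1; (−1)^{-1·0·8}·(-1)^0·(-1)^-1 = -1.
v=5: a=5^3·(≡3), b=5^3·(≡1) mod 5; (3|5)=-1, (1|5)=+1; (−1)^{3·3·2}·(-1)^3·(+1)^3 = -1.
v=11: a=11^1·(≡10), b=11^3·(≡2) mod 11; (10|11)=-1, (2|11)=-1; (−1)^{1·3·5}·(-1)^3·(-1)^1 = -1.
v=29: a=29^-2·(≡19), b=29^-2·(≡25) mod 29; (19|29)=-1, (25|29)=+1; (−1)^{-2·-2·14}·(-1)^-2·(+1)^-2 = +1.
v=3: a=3^7·(≡1), b=3^3·(≡1) mod 3; (1|3)=+1, (1|3)=+1; (−1)^{7·3·1}·(+1)^3·(+1)^7 = -1.
v=13: a=13^1·(≡10), b=13^1·(≡10) mod 13; (10|13)=+1, (10|13)=+1; (−1)^{1·1·6}·(+1)^1·(+1)^1 = +1.
v=41: a=41^2·(≡39), b=41^0·(≡15) mod 41; (39|41)=+1, (15|41)=-1; (−1)^{2·0·20}·(+1)^0·(-1)^2 = +1.
v=2: v_2(a)=-2, v_2(b)=-2; units ≡ 7, 1 (mod 8); ε·ε+αω+βω = 1·0+-2·0+-2·0 ≡ 0  ⇒  (a,b)_2 = +1.
v=∞: -36465 < 0 and 2145 > 0  ⇒  (a,b)_∞ = +1.
|Ram(-36465, 2145)| = 4, even; anisotropic at {3, 5, 11, 17}.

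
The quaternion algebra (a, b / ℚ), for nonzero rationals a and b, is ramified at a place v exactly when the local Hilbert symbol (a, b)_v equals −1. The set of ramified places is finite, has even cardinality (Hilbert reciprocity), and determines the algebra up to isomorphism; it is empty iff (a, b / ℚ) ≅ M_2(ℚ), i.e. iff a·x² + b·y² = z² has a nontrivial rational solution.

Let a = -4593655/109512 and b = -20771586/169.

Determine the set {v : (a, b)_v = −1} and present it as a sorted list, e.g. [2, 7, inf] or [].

(a, b) ≡ (-110, -66) mod (ℚ^×)²; places V = {2, 3, 5, 11, 13, 17, ∞}.
(a,b)_2: α=-3, β=1; u≡1, v≡7 (mod 8); ε(u)ε(v)=0·1, αω(v)=-3·0, βω(u)=1·0; sum ≡ 0  ⇒  +1.
(a,b)_∞: sgn(-110)=−, sgn(-66)=−, so -1.
(a,b)_5: α=1, u≡2; β=0, v≡1 (mod 5); (2|5)=-1, (1|5)=+1; sign (−1)^0·-1^0·+1^1 = +1.
(a,b)_13: α=-2, u≡7; β=-2, v≡9 (mod 13); (7|13)=-1, (9|13)=+1; sign (−1)^0·-1^-2·+1^-2 = +1.
(a,b)_3: α=-4, u≡1; β=3, v≡2 (mod 3); (1|3)=+1, (2|3)=-1; sign (−1)^0·+1^3·-1^-4 = +1.
(a,b)_17: α=4, u≡2; β=2, v≡15 (mod 17); (2|17)=+1, (15|17)=+1; sign (−1)^0·+1^2·+1^4 = +1.
(a,b)_11: α=1, u≡3; β=3, v≡9 (mod 11); (3|11)=+1, (9|11)=+1; sign (−1)^1·+1^3·+1^1 = -1.
(-110, -66 / ℚ) ramifies at {11, ∞}: a division algebra.

[11, inf]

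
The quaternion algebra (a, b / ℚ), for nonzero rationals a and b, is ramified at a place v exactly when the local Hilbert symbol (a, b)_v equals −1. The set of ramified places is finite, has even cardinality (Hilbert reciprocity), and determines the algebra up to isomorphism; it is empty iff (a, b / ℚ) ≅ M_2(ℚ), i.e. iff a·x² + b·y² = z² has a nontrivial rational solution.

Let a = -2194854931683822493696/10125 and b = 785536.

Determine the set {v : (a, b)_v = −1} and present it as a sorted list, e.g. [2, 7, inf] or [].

Mod squares: a ≡ -3230, b ≡ 34. Check v ∈ {∞, 2, 3, 5, 13, 17, 19}.
v=3: a=3^-4·(≡1), b=3^0·(≡1) mod 3; (1|3)=+1, (1|3)=+1; (−1)^{-4·0·1}·(+1)^0·(+1)^-4 = +1.
v=∞: -3230 < 0 and 34 > 0  ⇒  (a,b)_∞ = +1.
v=2: v_2(a)=13, v_2(b)=7; units ≡ 1, 1 (mod 8); ε·ε+αω+βω = 0·0+13·0+7·0 ≡ 0  ⇒  (a,b)_2 = +1.
v=13: a=13^2·(≡8), b=13^0·(≡11) mod 13; (8|13)=-1, (11|13)=-1; (−1)^{2·0·6}·(-1)^0·(-1)^2 = +1.
v=5: a=5^-3·(≡4), b=5^0·(≡1) mod 5; (4|5)=+1, (1|5)=+1; (−1)^{-3·0·2}·(+1)^0·(+1)^-3 = +1.
v=17: a=17^3·(≡3), b=17^1·(≡2) mod 17; (3|17)=-1, (2|17)=+1; (−1)^{3·1·8}·(-1)^1·(+1)^3 = -1.
v=19: a=19^9·(≡5), b=19^2·(≡10) mod 19; (5|19)=+1, (10|19)=-1; (−1)^{9·2·9}·(+1)^2·(-1)^9 = -1.
|Ram(-3230, 34)| = 2, even; anisotropic at {17, 19}.

[17, 19]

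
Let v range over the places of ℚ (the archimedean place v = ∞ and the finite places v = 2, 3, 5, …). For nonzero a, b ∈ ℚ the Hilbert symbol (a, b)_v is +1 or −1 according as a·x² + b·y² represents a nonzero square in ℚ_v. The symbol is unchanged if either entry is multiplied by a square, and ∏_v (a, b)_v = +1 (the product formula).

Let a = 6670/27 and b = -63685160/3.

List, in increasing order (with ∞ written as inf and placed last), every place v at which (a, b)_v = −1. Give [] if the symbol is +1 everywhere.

[2, 3, 5, 31]

(a, b) ≡ (20010, -47763870) mod (ℚ^×)²; places V = {2, 3, 5, 7, 11, 23, 29, 31, ∞}.
(a,b)_2: α=1, β=3; u≡5, v≡1 (mod 8); ε(u)ε(v)=0·0, αω(v)=1·0, βω(u)=3·1; sum ≡ 1  ⇒  -1.
(a,b)_29: α=1, u≡1; β=1, v≡24 (mod 29); (1|29)=+1, (24|29)=+1; sign (−1)^0·+1^1·+1^1 = +1.
(a,b)_7: α=0, u≡1; β=1, v≡2 (mod 7); (1|7)=+1, (2|7)=+1; sign (−1)^0·+1^1·+1^0 = +1.
(a,b)_31: α=0, u≡22; β=1, v≡24 (mod 31); (22|31)=-1, (24|31)=-1; sign (−1)^0·-1^1·-1^0 = -1.
(a,b)_3: α=-3, u≡1; β=-1, v≡1 (mod 3); (1|3)=+1, (1|3)=+1; sign (−1)^1·+1^-1·+1^-3 = -1.
(a,b)_23: α=1, u≡15; β=1, v≡9 (mod 23); (15|23)=-1, (9|23)=+1; sign (−1)^1·-1^1·+1^1 = +1.
(a,b)_∞: sgn(20010)=+, sgn(-47763870)=−, so +1.
(a,b)_5: α=1, u≡2; β=1, v≡1 (mod 5); (2|5)=-1, (1|5)=+1; sign (−1)^0·-1^1·+1^1 = -1.
(a,b)_11: α=0, u≡3; β=1, v≡5 (mod 11); (3|11)=+1, (5|11)=+1; sign (−1)^0·+1^1·+1^0 = +1.
(20010, -47763870 / ℚ) ramifies at {2, 3, 5, 31}: a division algebra.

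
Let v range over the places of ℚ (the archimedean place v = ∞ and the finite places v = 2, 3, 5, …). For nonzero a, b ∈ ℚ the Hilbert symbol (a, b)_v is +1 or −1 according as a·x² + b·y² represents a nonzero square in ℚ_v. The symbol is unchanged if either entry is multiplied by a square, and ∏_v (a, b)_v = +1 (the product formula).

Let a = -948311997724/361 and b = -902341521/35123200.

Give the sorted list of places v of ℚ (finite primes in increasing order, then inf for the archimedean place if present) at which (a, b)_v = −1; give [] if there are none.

[31, inf]

Mod squares: a ≡ -31, b ≡ -7. Check v ∈ {∞, 2, 3, 5, 7, 13, 17, 19, 31}.
v=3: a=3^0·(≡2), b=3^2·(≡2) mod 3; (2|3)=-1, (2|3)=-1; (−1)^{0·2·1}·(-1)^2·(-1)^0 = +1.
v=2: v_2(a)=2, v_2(b)=-12; units ≡ 1, 1 (mod 8); ε·ε+αω+βω = 0·0+2·0+-12·0 ≡ 0  ⇒  (a,b)_2 = +1.
v=19: a=19^-2·(≡1), b=19^2·(≡13) mod 19; (1|19)=+1, (13|19)=-1; (−1)^{-2·2·9}·(+1)^2·(-1)^-2 = +1.
v=13: a=13^2·(≡6), b=13^0·(≡11) mod 13; (6|13)=-1, (11|13)=-1; (−1)^{2·0·6}·(-1)^0·(-1)^2 = +1.
v=31: a=31^5·(≡24), b=31^2·(≡22) mod 31; (24|31)=-1, (22|31)=-1; (−1)^{5·2·15}·(-1)^2·(-1)^5 = -1.
v=5: a=5^0·(≡1), b=5^-2·(≡3) mod 5; (1|5)=+1, (3|5)=-1; (−1)^{0·-2·2}·(+1)^-2·(-1)^0 = +1.
v=17: a=17^0·(≡10), b=17^2·(≡5) mod 17; (10|17)=-1, (5|17)=-1; (−1)^{0·2·8}·(-1)^2·(-1)^0 = +1.
v=∞: -31 < 0 and -7 < 0  ⇒  (a,b)_∞ = -1.
v=7: a=7^2·(≡2), b=7^-3·(≡6) mod 7; (2|7)=+1, (6|7)=-1; (−1)^{2·-3·3}·(+1)^-3·(-1)^2 = +1.
|Ram(-31, -7)| = 2, even; anisotropic at {31, ∞}.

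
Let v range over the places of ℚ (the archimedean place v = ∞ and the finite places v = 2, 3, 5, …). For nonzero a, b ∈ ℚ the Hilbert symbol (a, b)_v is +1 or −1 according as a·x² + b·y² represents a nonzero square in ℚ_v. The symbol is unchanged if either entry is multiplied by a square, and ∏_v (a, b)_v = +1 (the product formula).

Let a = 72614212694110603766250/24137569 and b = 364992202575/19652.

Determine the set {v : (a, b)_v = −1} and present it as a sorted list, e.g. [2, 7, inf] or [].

[11, 17]

(a, b) ≡ (266, 24871) mod (ℚ^×)²; places V = {2, 3, 5, 7, 11, 13, 17, 19, ∞}.
(a,b)_∞: sgn(266)=+, sgn(24871)=+, so +1.
(a,b)_5: α=4, u≡4; β=2, v≡4 (mod 5); (4|5)=+1, (4|5)=+1; sign (−1)^0·+1^2·+1^4 = +1.
(a,b)_3: α=10, u≡2; β=10, v≡1 (mod 3); (2|3)=-1, (1|3)=+1; sign (−1)^0·-1^10·+1^10 = +1.
(a,b)_19: α=3, u≡13; β=1, v≡6 (mod 19); (13|19)=-1, (6|19)=+1; sign (−1)^1·-1^1·+1^3 = +1.
(a,b)_7: α=3, u≡6; β=1, v≡4 (mod 7); (6|7)=-1, (4|7)=+1; sign (−1)^1·-1^1·+1^3 = +1.
(a,b)_17: α=-6, u≡10; β=-3, v≡1 (mod 17); (10|17)=-1, (1|17)=+1; sign (−1)^0·-1^-3·+1^-6 = -1.
(a,b)_13: α=4, u≡5; β=2, v≡2 (mod 13); (5|13)=-1, (2|13)=-1; sign (−1)^0·-1^2·-1^4 = +1.
(a,b)_11: α=4, u≡7; β=1, v≡2 (mod 11); (7|11)=-1, (2|11)=-1; sign (−1)^0·-1^1·-1^4 = -1.
(a,b)_2: α=1, β=-2; u≡5, v≡7 (mod 8); ε(u)ε(v)=0·1, αω(v)=1·0, βω(u)=-2·1; sum ≡ 0  ⇒  +1.
(266, 24871 / ℚ) ramifies at {11, 17}: a division algebra.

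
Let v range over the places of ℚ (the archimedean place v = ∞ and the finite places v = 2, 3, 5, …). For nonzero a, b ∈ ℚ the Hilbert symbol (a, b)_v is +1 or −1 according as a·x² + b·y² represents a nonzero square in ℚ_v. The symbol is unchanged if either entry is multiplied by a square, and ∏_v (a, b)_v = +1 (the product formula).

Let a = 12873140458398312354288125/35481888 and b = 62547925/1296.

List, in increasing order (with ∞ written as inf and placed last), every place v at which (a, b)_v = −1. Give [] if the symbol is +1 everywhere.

[2, 11, 17, 23, 31, 37]

Mod squares: a ≡ 12440362, b ≡ 20677. Check v ∈ {∞, 2, 3, 5, 11, 13, 17, 23, 29, 31, 37}.
v=31: a=31^3·(≡9), b=31^1·(≡14) mod 31; (9|31)=+1, (14|31)=+1; (−1)^{3·1·15}·(+1)^1·(+1)^3 = -1.
v=2: v_2(a)=-5, v_2(b)=-4; units ≡ 5, 5 (mod 8); ε·ε+αω+βω = 0·0+-5·1+-4·1 ≡ 1  ⇒  (a,b)_2 = -1.
v=5: a=5^4·(≡2), b=5^2·(≡2) mod 5; (2|5)=-1, (2|5)=-1; (−1)^{4·2·2}·(-1)^2·(-1)^4 = +1.
v=∞: 12440362 > 0 and 20677 > 0  ⇒  (a,b)_∞ = +1.
v=3: a=3^-8·(≡1), b=3^-4·(≡1) mod 3; (1|3)=+1, (1|3)=+1; (−1)^{-8·-4·1}·(+1)^-4·(+1)^-8 = +1.
v=23: a=23^4·(≡20), b=23^1·(≡3) mod 23; (20|23)=-1, (3|23)=+1; (−1)^{4·1·11}·(-1)^1·(+1)^4 = -1.
v=37: a=37^1·(≡33), b=37^0·(≡17) mod 37; (33|37)=+1, (17|37)=-1; (−1)^{1·0·18}·(+1)^0·(-1)^1 = -1.
v=11: a=11^5·(≡10), b=11^2·(≡10) mod 11; (10|11)=-1, (10|11)=-1; (−1)^{5·2·5}·(-1)^2·(-1)^5 = -1.
v=17: a=17^1·(≡1), b=17^0·(≡3) mod 17; (1|17)=+1, (3|17)=-1; (−1)^{1·0·8}·(+1)^0·(-1)^1 = -1.
v=13: a=13^-2·(≡4), b=13^0·(≡7) mod 13; (4|13)=+1, (7|13)=-1; (−1)^{-2·0·6}·(+1)^0·(-1)^-2 = +1.
v=29: a=29^3·(≡27), b=29^1·(≡12) mod 29; (27|29)=-1, (12|29)=-1; (−1)^{3·1·14}·(-1)^1·(-1)^3 = +1.
Ram(12440362, 20677) = {2, 11, 17, 23, 31, 37}; no ℚ_2-point on the conic.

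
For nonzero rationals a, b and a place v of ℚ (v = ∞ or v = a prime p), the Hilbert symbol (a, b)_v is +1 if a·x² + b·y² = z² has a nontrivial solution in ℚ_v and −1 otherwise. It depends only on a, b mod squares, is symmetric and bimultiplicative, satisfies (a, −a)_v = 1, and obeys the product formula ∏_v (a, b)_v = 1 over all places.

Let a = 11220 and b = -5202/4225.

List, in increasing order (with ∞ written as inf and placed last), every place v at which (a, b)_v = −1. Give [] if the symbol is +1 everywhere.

(a, b) ≡ (2805, -2) mod (ℚ^×)²; places V = {2, 3, 5, 11, 13, 17, ∞}.
(a,b)_17: α=1, u≡14; β=2, v≡15 (mod 17); (14|17)=-1, (15|17)=+1; sign (−1)^0·-1^2·+1^1 = +1.
(a,b)_2: α=2, β=1; u≡5, v≡7 (mod 8); ε(u)ε(v)=0·1, αω(v)=2·0, βω(u)=1·1; sum ≡ 1  ⇒  -1.
(a,b)_∞: sgn(2805)=+, sgn(-2)=−, so +1.
(a,b)_5: α=1, u≡4; β=-2, v≡2 (mod 5); (4|5)=+1, (2|5)=-1; sign (−1)^0·+1^-2·-1^1 = -1.
(a,b)_11: α=1, u≡8; β=0, v≡1 (mod 11); (8|11)=-1, (1|11)=+1; sign (−1)^0·-1^0·+1^1 = +1.
(a,b)_13: α=0, u≡1; β=-2, v≡2 (mod 13); (1|13)=+1, (2|13)=-1; sign (−1)^0·+1^-2·-1^0 = +1.
(a,b)_3: α=1, u≡2; β=2, v≡1 (mod 3); (2|3)=-1, (1|3)=+1; sign (−1)^0·-1^2·+1^1 = +1.
(2805, -2 / ℚ) ramifies at {2, 5}: a division algebra.

[2, 5]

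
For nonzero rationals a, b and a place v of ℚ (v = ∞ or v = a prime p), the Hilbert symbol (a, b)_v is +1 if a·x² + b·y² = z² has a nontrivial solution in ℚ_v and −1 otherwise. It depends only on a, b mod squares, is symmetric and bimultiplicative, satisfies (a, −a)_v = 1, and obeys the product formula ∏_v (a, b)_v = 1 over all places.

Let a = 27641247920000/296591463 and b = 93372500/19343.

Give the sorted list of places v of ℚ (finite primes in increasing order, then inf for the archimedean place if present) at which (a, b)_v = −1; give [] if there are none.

Mod squares: a ≡ 111826, b ≡ 5083. Check v ∈ {∞, 2, 3, 5, 7, 11, 13, 17, 19, 23, 29}.
v=11: a=11^1·(≡2), b=11^0·(≡9) mod 11; (2|11)=-1, (9|11)=+1; (−1)^{1·0·5}·(-1)^0·(+1)^1 = +1.
v=23: a=23^-1·(≡13), b=23^-1·(≡14) mod 23; (13|23)=+1, (14|23)=-1; (−1)^{-1·-1·11}·(+1)^-1·(-1)^-1 = +1.
v=2: v_2(a)=7, v_2(b)=2; units ≡ 1, 3 (mod 8); ε·ε+αω+βω = 0·1+7·1+2·0 ≡ 1  ⇒  (a,b)_2 = -1.
v=5: a=5^4·(≡4), b=5^4·(≡2) mod 5; (4|5)=+1, (2|5)=-1; (−1)^{4·4·2}·(+1)^4·(-1)^4 = +1.
v=3: a=3^-6·(≡1), b=3^0·(≡1) mod 3; (1|3)=+1, (1|3)=+1; (−1)^{-6·0·1}·(+1)^0·(+1)^-6 = +1.
v=7: a=7^-2·(≡1), b=7^0·(≡2) mod 7; (1|7)=+1, (2|7)=+1; (−1)^{-2·0·3}·(+1)^0·(+1)^-2 = +1.
v=17: a=17^1·(≡4), b=17^1·(≡10) mod 17; (4|17)=+1, (10|17)=-1; (−1)^{1·1·8}·(+1)^1·(-1)^1 = -1.
v=13: a=13^3·(≡12), b=13^3·(≡10) mod 13; (12|13)=+1, (10|13)=+1; (−1)^{3·3·6}·(+1)^3·(+1)^3 = +1.
v=∞: 111826 > 0 and 5083 > 0  ⇒  (a,b)_∞ = +1.
v=29: a=29^2·(≡26), b=29^-2·(≡3) mod 29; (26|29)=-1, (3|29)=-1; (−1)^{2·-2·14}·(-1)^-2·(-1)^2 = +1.
v=19: a=19^-2·(≡6), b=19^0·(≡2) mod 19; (6|19)=+1, (2|19)=-1; (−1)^{-2·0·9}·(+1)^0·(-1)^-2 = +1.
|Ram(111826, 5083)| = 2, even; anisotropic at {2, 17}.

[2, 17]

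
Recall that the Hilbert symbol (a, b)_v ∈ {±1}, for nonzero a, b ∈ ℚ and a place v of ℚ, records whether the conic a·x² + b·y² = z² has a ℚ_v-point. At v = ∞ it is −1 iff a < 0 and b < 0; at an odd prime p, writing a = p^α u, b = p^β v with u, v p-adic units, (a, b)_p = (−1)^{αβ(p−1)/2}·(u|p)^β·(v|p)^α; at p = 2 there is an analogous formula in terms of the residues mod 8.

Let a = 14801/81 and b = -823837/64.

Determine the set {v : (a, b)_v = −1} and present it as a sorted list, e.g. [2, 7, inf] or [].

[17, 41]

Mod squares: a ≡ 41, b ≡ -16813. Check v ∈ {∞, 2, 3, 7, 17, 19, 23, 41, 43}.
v=43: a=43^0·(≡24), b=43^1·(≡5) mod 43; (24|43)=+1, (5|43)=-1; (−1)^{0·1·21}·(+1)^1·(-1)^0 = +1.
v=∞: 41 > 0 and -16813 < 0  ⇒  (a,b)_∞ = +1.
v=19: a=19^2·(≡12), b=19^0·(≡14) mod 19; (12|19)=-1, (14|19)=-1; (−1)^{2·0·9}·(-1)^0·(-1)^2 = +1.
v=23: a=23^0·(≡1), b=23^1·(≡20) mod 23; (1|23)=+1, (20|23)=-1; (−1)^{0·1·11}·(+1)^1·(-1)^0 = +1.
v=7: a=7^0·(≡6), b=7^2·(≡1) mod 7; (6|7)=-1, (1|7)=+1; (−1)^{0·2·3}·(-1)^2·(+1)^0 = +1.
v=17: a=17^0·(≡10), b=17^1·(≡7) mod 17; (10|17)=-1, (7|17)=-1; (−1)^{0·1·8}·(-1)^1·(-1)^0 = -1.
v=41: a=41^1·(≡8), b=41^0·(≡15) mod 41; (8|41)=+1, (15|41)=-1; (−1)^{1·0·20}·(+1)^0·(-1)^1 = -1.
v=3: a=3^-4·(≡2), b=3^0·(≡2) mod 3; (2|3)=-1, (2|3)=-1; (−1)^{-4·0·1}·(-1)^0·(-1)^-4 = +1.
v=2: v_2(a)=0, v_2(b)=-6; units ≡ 1, 3 (mod 8); ε·ε+αω+βω = 0·1+0·1+-6·0 ≡ 0  ⇒  (a,b)_2 = +1.
|Ram(41, -16813)| = 2, even; anisotropic at {17, 41}.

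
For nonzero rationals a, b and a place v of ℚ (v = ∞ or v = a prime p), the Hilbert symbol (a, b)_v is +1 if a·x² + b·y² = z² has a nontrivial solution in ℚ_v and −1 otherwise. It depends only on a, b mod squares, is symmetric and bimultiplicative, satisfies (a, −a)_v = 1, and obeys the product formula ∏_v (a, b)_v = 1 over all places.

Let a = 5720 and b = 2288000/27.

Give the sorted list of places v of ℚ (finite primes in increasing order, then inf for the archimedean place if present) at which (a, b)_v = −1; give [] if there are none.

[2, 3, 5, 11]

Mod squares: a ≡ 1430, b ≡ 4290. Check v ∈ {∞, 2, 3, 5, 11, 13}.
v=5: a=5^1·(≡4), b=5^3·(≡2) mod 5; (4|5)=+1, (2|5)=-1; (−1)^{1·3·2}·(+1)^3·(-1)^1 = -1.
v=3: a=3^0·(≡2), b=3^-3·(≡2) mod 3; (2|3)=-1, (2|3)=-1; (−1)^{0·-3·1}·(-1)^-3·(-1)^0 = -1.
v=13: a=13^1·(≡11), b=13^1·(≡6) mod 13; (11|13)=-1, (6|13)=-1; (−1)^{1·1·6}·(-1)^1·(-1)^1 = +1.
v=11: a=11^1·(≡3), b=11^1·(≡9) mod 11; (3|11)=+1, (9|11)=+1; (−1)^{1·1·5}·(+1)^1·(+1)^1 = -1.
v=∞: 1430 > 0 and 4290 > 0  ⇒  (a,b)_∞ = +1.
v=2: v_2(a)=3, v_2(b)=7; units ≡ 3, 1 (mod 8); ε·ε+αω+βω = 1·0+3·0+7·1 ≡ 1  ⇒  (a,b)_2 = -1.
Ram(1430, 4290) = {2, 3, 5, 11}; no ℚ_2-point on the conic.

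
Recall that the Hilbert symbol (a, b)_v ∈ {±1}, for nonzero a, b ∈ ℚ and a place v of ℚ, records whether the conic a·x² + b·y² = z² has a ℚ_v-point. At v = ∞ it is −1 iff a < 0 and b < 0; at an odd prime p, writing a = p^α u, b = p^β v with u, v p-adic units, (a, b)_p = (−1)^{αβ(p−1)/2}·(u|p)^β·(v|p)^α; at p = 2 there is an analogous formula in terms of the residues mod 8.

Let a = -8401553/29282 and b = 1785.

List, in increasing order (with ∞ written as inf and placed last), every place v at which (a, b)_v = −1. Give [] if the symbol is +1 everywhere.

Mod squares: a ≡ -34, b ≡ 1785. Check v ∈ {∞, 2, 3, 5, 7, 11, 17, 19, 37}.
v=11: a=11^-4·(≡8), b=11^0·(≡3) mod 11; (8|11)=-1, (3|11)=+1; (−1)^{-4·0·5}·(-1)^0·(+1)^-4 = +1.
v=∞: -34 < 0 and 1785 > 0  ⇒  (a,b)_∞ = +1.
v=7: a=7^0·(≡1), b=7^1·(≡3) mod 7; (1|7)=+1, (3|7)=-1; (−1)^{0·1·3}·(+1)^1·(-1)^0 = +1.
v=5: a=5^0·(≡1), b=5^1·(≡2) mod 5; (1|5)=+1, (2|5)=-1; (−1)^{0·1·2}·(+1)^1·(-1)^0 = +1.
v=2: v_2(a)=-1, v_2(b)=0; units ≡ 7, 1 (mod 8); ε·ε+αω+βω = 1·0+-1·0+0·0 ≡ 0  ⇒  (a,b)_2 = +1.
v=17: a=17^1·(≡4), b=17^1·(≡3) mod 17; (4|17)=+1, (3|17)=-1; (−1)^{1·1·8}·(+1)^1·(-1)^1 = -1.
v=37: a=37^2·(≡25), b=37^0·(≡9) mod 37; (25|37)=+1, (9|37)=+1; (−1)^{2·0·18}·(+1)^0·(+1)^2 = +1.
v=19: a=19^2·(≡7), b=19^0·(≡18) mod 19; (7|19)=+1, (18|19)=-1; (−1)^{2·0·9}·(+1)^0·(-1)^2 = +1.
v=3: a=3^0·(≡2), b=3^1·(≡1) mod 3; (2|3)=-1, (1|3)=+1; (−1)^{0·1·1}·(-1)^1·(+1)^0 = -1.
Ram(-34, 1785) = {3, 17}; no ℚ_3-point on the conic.

[3, 17]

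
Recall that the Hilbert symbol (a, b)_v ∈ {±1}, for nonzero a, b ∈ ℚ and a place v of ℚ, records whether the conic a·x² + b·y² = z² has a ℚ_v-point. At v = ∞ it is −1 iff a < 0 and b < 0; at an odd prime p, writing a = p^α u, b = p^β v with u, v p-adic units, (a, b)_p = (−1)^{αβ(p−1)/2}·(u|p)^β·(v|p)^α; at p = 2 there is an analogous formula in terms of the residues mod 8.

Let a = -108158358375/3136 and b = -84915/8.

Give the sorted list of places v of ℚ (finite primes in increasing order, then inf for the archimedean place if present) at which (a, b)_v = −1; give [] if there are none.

(a, b) ≡ (-15, -18870) mod (ℚ^×)²; places V = {2, 3, 5, 7, 17, 37, ∞}.
(a,b)_5: α=3, u≡3; β=1, v≡4 (mod 5); (3|5)=-1, (4|5)=+1; sign (−1)^0·-1^1·+1^3 = -1.
(a,b)_3: α=7, u≡1; β=3, v≡1 (mod 3); (1|3)=+1, (1|3)=+1; sign (−1)^1·+1^3·+1^7 = -1.
(a,b)_7: α=-2, u≡3; β=0, v≡2 (mod 7); (3|7)=-1, (2|7)=+1; sign (−1)^0·-1^0·+1^-2 = +1.
(a,b)_2: α=-6, β=-3; u≡1, v≡5 (mod 8); ε(u)ε(v)=0·0, αω(v)=-6·1, βω(u)=-3·0; sum ≡ 0  ⇒  +1.
(a,b)_37: α=2, u≡14; β=1, v≡23 (mod 37); (14|37)=-1, (23|37)=-1; sign (−1)^0·-1^1·-1^2 = -1.
(a,b)_17: α=2, u≡15; β=1, v≡11 (mod 17); (15|17)=+1, (11|17)=-1; sign (−1)^0·+1^1·-1^2 = +1.
(a,b)_∞: sgn(-15)=−, sgn(-18870)=−, so -1.
Ram(-15, -18870) = {3, 5, 37, ∞}; no ℚ_3-point on the conic.

[3, 5, 37, inf]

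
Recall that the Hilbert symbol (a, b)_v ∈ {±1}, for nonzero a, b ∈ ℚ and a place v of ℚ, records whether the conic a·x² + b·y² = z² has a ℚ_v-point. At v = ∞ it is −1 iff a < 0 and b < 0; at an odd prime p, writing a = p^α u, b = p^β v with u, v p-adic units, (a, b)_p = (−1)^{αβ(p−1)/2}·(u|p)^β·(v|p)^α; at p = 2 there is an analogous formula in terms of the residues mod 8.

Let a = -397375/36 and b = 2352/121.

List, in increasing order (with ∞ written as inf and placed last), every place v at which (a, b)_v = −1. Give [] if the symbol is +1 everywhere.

(a, b) ≡ (-55, 3) mod (ℚ^×)²; places V = {2, 3, 5, 7, 11, 17, ∞}.
(a,b)_2: α=-2, β=4; u≡1, v≡3 (mod 8); ε(u)ε(v)=0·1, αω(v)=-2·1, βω(u)=4·0; sum ≡ 0  ⇒  +1.
(a,b)_17: α=2, u≡1; β=0, v≡3 (mod 17); (1|17)=+1, (3|17)=-1; sign (−1)^0·+1^0·-1^2 = +1.
(a,b)_3: α=-2, u≡2; β=1, v≡1 (mod 3); (2|3)=-1, (1|3)=+1; sign (−1)^0·-1^1·+1^-2 = -1.
(a,b)_∞: sgn(-55)=−, sgn(3)=+, so +1.
(a,b)_7: α=0, u≡1; β=2, v≡3 (mod 7); (1|7)=+1, (3|7)=-1; sign (−1)^0·+1^2·-1^0 = +1.
(a,b)_5: α=3, u≡1; β=0, v≡2 (mod 5); (1|5)=+1, (2|5)=-1; sign (−1)^0·+1^0·-1^3 = -1.
(a,b)_11: α=1, u≡7; β=-2, v≡9 (mod 11); (7|11)=-1, (9|11)=+1; sign (−1)^0·-1^-2·+1^1 = +1.
|Ram(-55, 3)| = 2, even; anisotropic at {3, 5}.

[3, 5]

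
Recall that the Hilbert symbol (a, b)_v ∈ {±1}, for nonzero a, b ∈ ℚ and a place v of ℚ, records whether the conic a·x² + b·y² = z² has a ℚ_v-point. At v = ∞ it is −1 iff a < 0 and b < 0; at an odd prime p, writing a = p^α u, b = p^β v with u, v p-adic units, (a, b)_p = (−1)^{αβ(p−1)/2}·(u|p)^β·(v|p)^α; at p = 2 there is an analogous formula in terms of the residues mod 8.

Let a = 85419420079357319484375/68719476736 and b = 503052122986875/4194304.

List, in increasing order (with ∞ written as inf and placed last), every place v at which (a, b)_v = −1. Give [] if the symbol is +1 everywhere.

[2, 7, 11, 19]

Mod squares: a ≡ 1463, b ≡ 19. Check v ∈ {∞, 2, 3, 5, 7, 11, 19}.
v=3: a=3^16·(≡2), b=3^10·(≡1) mod 3; (2|3)=-1, (1|3)=+1; (−1)^{16·10·1}·(-1)^10·(+1)^16 = +1.
v=19: a=19^1·(≡17), b=19^1·(≡5) mod 19; (17|19)=+1, (5|19)=+1; (−1)^{1·1·9}·(+1)^1·(+1)^1 = -1.
v=7: a=7^3·(≡3), b=7^2·(≡3) mod 7; (3|7)=-1, (3|7)=-1; (−1)^{3·2·3}·(-1)^2·(-1)^3 = -1.
v=5: a=5^6·(≡2), b=5^4·(≡1) mod 5; (2|5)=-1, (1|5)=+1; (−1)^{6·4·2}·(-1)^4·(+1)^6 = +1.
v=2: v_2(a)=-36, v_2(b)=-22; units ≡ 7, 3 (mod 8); ε·ε+αω+βω = 1·1+-36·1+-22·0 ≡ 1  ⇒  (a,b)_2 = -1.
v=11: a=11^7·(≡1), b=11^4·(≡2) mod 11; (1|11)=+1, (2|11)=-1; (−1)^{7·4·5}·(+1)^4·(-1)^7 = -1.
v=∞: 1463 > 0 and 19 > 0  ⇒  (a,b)_∞ = +1.
Ram(1463, 19) = {2, 7, 11, 19}; no ℚ_2-point on the conic.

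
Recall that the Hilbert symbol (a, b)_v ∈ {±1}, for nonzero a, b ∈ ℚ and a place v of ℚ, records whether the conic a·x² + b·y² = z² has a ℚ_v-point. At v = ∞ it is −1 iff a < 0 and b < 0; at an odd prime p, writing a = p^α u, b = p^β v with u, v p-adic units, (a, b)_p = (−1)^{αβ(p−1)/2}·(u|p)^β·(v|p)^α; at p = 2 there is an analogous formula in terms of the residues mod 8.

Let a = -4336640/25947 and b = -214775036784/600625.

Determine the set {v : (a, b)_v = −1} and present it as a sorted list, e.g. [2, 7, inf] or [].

(a, b) ≡ (-105, -231) mod (ℚ^×)²; places V = {2, 3, 5, 7, 11, 31, ∞}.
(a,b)_7: α=1, u≡3; β=3, v≡2 (mod 7); (3|7)=-1, (2|7)=+1; sign (−1)^1·-1^3·+1^1 = +1.
(a,b)_∞: sgn(-105)=−, sgn(-231)=−, so -1.
(a,b)_3: α=-3, u≡1; β=5, v≡1 (mod 3); (1|3)=+1, (1|3)=+1; sign (−1)^1·+1^5·+1^-3 = -1.
(a,b)_2: α=10, β=4; u≡7, v≡1 (mod 8); ε(u)ε(v)=1·0, αω(v)=10·0, βω(u)=4·0; sum ≡ 0  ⇒  +1.
(a,b)_31: α=-2, u≡28; β=-2, v≡6 (mod 31); (28|31)=+1, (6|31)=-1; sign (−1)^0·+1^-2·-1^-2 = +1.
(a,b)_5: α=1, u≡1; β=-4, v≡1 (mod 5); (1|5)=+1, (1|5)=+1; sign (−1)^0·+1^-4·+1^1 = +1.
(a,b)_11: α=2, u≡1; β=5, v≡4 (mod 11); (1|11)=+1, (4|11)=+1; sign (−1)^0·+1^5·+1^2 = +1.
(-105, -231 / ℚ) ramifies at {3, ∞}: a division algebra.

[3, inf]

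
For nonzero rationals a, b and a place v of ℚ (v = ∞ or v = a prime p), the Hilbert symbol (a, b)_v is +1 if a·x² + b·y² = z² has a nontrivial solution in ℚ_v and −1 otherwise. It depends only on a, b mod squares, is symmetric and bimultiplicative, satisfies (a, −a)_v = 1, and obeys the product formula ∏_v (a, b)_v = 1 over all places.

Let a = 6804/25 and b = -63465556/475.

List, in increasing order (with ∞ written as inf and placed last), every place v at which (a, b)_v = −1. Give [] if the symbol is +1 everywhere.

[3, 7, 11, 19, 23, 31]

(a, b) ≡ (21, -1043119) mod (ℚ^×)²; places V = {2, 3, 5, 7, 11, 17, 19, 23, 31, ∞}.
(a,b)_5: α=-2, u≡4; β=-2, v≡1 (mod 5); (4|5)=+1, (1|5)=+1; sign (−1)^0·+1^-2·+1^-2 = +1.
(a,b)_11: α=0, u≡2; β=1, v≡7 (mod 11); (2|11)=-1, (7|11)=-1; sign (−1)^0·-1^1·-1^0 = -1.
(a,b)_7: α=1, u≡5; β=1, v≡3 (mod 7); (5|7)=-1, (3|7)=-1; sign (−1)^1·-1^1·-1^1 = -1.
(a,b)_19: α=0, u≡13; β=-1, v≡5 (mod 19); (13|19)=-1, (5|19)=+1; sign (−1)^0·-1^-1·+1^0 = -1.
(a,b)_3: α=5, u≡1; β=0, v≡2 (mod 3); (1|3)=+1, (2|3)=-1; sign (−1)^0·+1^0·-1^5 = -1.
(a,b)_17: α=0, u≡9; β=2, v≡15 (mod 17); (9|17)=+1, (15|17)=+1; sign (−1)^0·+1^2·+1^0 = +1.
(a,b)_∞: sgn(21)=+, sgn(-1043119)=−, so +1.
(a,b)_31: α=0, u≡13; β=1, v≡15 (mod 31); (13|31)=-1, (15|31)=-1; sign (−1)^0·-1^1·-1^0 = -1.
(a,b)_23: α=0, u≡21; β=1, v≡2 (mod 23); (21|23)=-1, (2|23)=+1; sign (−1)^0·-1^1·+1^0 = -1.
(a,b)_2: α=2, β=2; u≡5, v≡1 (mod 8); ε(u)ε(v)=0·0, αω(v)=2·0, βω(u)=2·1; sum ≡ 0  ⇒  +1.
|Ram(21, -1043119)| = 6, even; anisotropic at {3, 7, 11, 19, 23, 31}.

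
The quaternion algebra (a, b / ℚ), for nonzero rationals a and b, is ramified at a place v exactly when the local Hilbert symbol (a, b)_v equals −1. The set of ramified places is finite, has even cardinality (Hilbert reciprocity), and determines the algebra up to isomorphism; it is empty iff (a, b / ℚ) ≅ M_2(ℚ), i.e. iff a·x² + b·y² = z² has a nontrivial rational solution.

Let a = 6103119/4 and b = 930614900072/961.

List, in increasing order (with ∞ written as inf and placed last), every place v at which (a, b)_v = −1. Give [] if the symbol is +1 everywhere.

[3, 17, 23, 29, 37, 43]

Mod squares: a ≡ 50439, b ≡ 1143818. Check v ∈ {∞, 2, 3, 11, 13, 17, 23, 29, 31, 37, 41, 43}.
v=17: a=17^1·(≡13), b=17^0·(≡14) mod 17; (13|17)=+1, (14|17)=-1; (−1)^{1·0·8}·(+1)^0·(-1)^1 = -1.
v=13: a=13^0·(≡12), b=13^1·(≡2) mod 13; (12|13)=+1, (2|13)=-1; (−1)^{0·1·6}·(+1)^1·(-1)^0 = +1.
v=29: a=29^0·(≡10), b=29^1·(≡19) mod 29; (10|29)=-1, (19|29)=-1; (−1)^{0·1·14}·(-1)^1·(-1)^0 = -1.
v=2: v_2(a)=-2, v_2(b)=3; units ≡ 7, 5 (mod 8); ε·ε+αω+βω = 1·0+-2·1+3·0 ≡ 0  ⇒  (a,b)_2 = +1.
v=11: a=11^2·(≡1), b=11^2·(≡1) mod 11; (1|11)=+1, (1|11)=+1; (−1)^{2·2·5}·(+1)^2·(+1)^2 = +1.
v=37: a=37^0·(≡20), b=37^1·(≡13) mod 37; (20|37)=-1, (13|37)=-1; (−1)^{0·1·18}·(-1)^1·(-1)^0 = -1.
v=31: a=31^0·(≡14), b=31^-2·(≡6) mod 31; (14|31)=+1, (6|31)=-1; (−1)^{0·-2·15}·(+1)^-2·(-1)^0 = +1.
v=3: a=3^1·(≡1), b=3^0·(≡2) mod 3; (1|3)=+1, (2|3)=-1; (−1)^{1·0·1}·(+1)^0·(-1)^1 = -1.
v=∞: 50439 > 0 and 1143818 > 0  ⇒  (a,b)_∞ = +1.
v=41: a=41^0·(≡16), b=41^3·(≡33) mod 41; (16|41)=+1, (33|41)=+1; (−1)^{0·3·20}·(+1)^3·(+1)^0 = +1.
v=43: a=43^1·(≡19), b=43^0·(≡27) mod 43; (19|43)=-1, (27|43)=-1; (−1)^{1·0·21}·(-1)^0·(-1)^1 = -1.
v=23: a=23^1·(≡12), b=23^0·(≡21) mod 23; (12|23)=+1, (21|23)=-1; (−1)^{1·0·11}·(+1)^0·(-1)^1 = -1.
Ram(50439, 1143818) = {3, 17, 23, 29, 37, 43}; no ℚ_3-point on the conic.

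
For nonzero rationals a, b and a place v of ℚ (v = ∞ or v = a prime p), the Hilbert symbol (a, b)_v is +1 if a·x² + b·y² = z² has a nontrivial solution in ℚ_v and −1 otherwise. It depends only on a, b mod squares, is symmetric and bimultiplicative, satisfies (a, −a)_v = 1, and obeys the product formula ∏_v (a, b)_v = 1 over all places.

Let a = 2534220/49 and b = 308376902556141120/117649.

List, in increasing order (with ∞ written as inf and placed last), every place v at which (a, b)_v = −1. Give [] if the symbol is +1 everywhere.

Mod squares: a ≡ 195, b ≡ 3705. Check v ∈ {∞, 2, 3, 5, 7, 13, 19}.
v=19: a=19^2·(≡6), b=19^5·(≡1) mod 19; (6|19)=+1, (1|19)=+1; (−1)^{2·5·9}·(+1)^5·(+1)^2 = +1.
v=5: a=5^1·(≡1), b=5^1·(≡1) mod 5; (1|5)=+1, (1|5)=+1; (−1)^{1·1·2}·(+1)^1·(+1)^1 = +1.
v=13: a=13^1·(≡7), b=13^3·(≡12) mod 13; (7|13)=-1, (12|13)=+1; (−1)^{1·3·6}·(-1)^3·(+1)^1 = -1.
v=∞: 195 > 0 and 3705 > 0  ⇒  (a,b)_∞ = +1.
v=2: v_2(a)=2, v_2(b)=6; units ≡ 3, 1 (mod 8); ε·ε+αω+βω = 1·0+2·0+6·1 ≡ 0  ⇒  (a,b)_2 = +1.
v=3: a=3^3·(≡2), b=3^11·(≡2) mod 3; (2|3)=-1, (2|3)=-1; (−1)^{3·11·1}·(-1)^11·(-1)^3 = -1.
v=7: a=7^-2·(≡3), b=7^-6·(≡2) mod 7; (3|7)=-1, (2|7)=+1; (−1)^{-2·-6·3}·(-1)^-6·(+1)^-2 = +1.
(195, 3705 / ℚ) ramifies at {3, 13}: a division algebra.

[3, 13]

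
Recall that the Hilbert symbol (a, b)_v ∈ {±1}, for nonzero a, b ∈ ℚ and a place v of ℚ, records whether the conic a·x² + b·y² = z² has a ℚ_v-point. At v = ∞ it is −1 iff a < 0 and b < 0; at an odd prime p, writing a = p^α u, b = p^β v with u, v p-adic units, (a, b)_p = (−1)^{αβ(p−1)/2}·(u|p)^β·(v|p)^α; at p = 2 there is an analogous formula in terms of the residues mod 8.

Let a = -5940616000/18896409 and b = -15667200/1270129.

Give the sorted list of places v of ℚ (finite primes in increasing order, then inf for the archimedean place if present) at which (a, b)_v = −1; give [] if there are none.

Mod squares: a ≡ -85, b ≡ -17. Check v ∈ {∞, 2, 3, 5, 7, 11, 17, 19, 23}.
v=3: a=3^-6·(≡2), b=3^2·(≡1) mod 3; (2|3)=-1, (1|3)=+1; (−1)^{-6·2·1}·(-1)^2·(+1)^-6 = +1.
v=23: a=23^-2·(≡21), b=23^-2·(≡1) mod 23; (21|23)=-1, (1|23)=+1; (−1)^{-2·-2·11}·(-1)^-2·(+1)^-2 = +1.
v=2: v_2(a)=6, v_2(b)=12; units ≡ 3, 7 (mod 8); ε·ε+αω+βω = 1·1+6·0+12·1 ≡ 1  ⇒  (a,b)_2 = -1.
v=∞: -85 < 0 and -17 < 0  ⇒  (a,b)_∞ = -1.
v=7: a=7^-2·(≡6), b=7^-4·(≡1) mod 7; (6|7)=-1, (1|7)=+1; (−1)^{-2·-4·3}·(-1)^-4·(+1)^-2 = +1.
v=11: a=11^2·(≡9), b=11^0·(≡4) mod 11; (9|11)=+1, (4|11)=+1; (−1)^{2·0·5}·(+1)^0·(+1)^2 = +1.
v=19: a=19^2·(≡8), b=19^0·(≡14) mod 19; (8|19)=-1, (14|19)=-1; (−1)^{2·0·9}·(-1)^0·(-1)^2 = +1.
v=17: a=17^1·(≡7), b=17^1·(≡9) mod 17; (7|17)=-1, (9|17)=+1; (−1)^{1·1·8}·(-1)^1·(+1)^1 = -1.
v=5: a=5^3·(≡3), b=5^2·(≡3) mod 5; (3|5)=-1, (3|5)=-1; (−1)^{3·2·2}·(-1)^2·(-1)^3 = -1.
(-85, -17 / ℚ) ramifies at {2, 5, 17, ∞}: a division algebra.

[2, 5, 17, inf]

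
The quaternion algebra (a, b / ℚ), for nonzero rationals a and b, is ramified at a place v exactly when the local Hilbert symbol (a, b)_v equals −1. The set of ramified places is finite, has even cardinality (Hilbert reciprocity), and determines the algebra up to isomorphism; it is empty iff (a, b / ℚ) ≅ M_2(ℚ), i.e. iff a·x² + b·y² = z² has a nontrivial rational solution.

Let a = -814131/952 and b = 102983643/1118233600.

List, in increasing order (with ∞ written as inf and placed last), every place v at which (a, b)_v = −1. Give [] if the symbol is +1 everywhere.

Mod squares: a ≡ -4522, b ≡ 3. Check v ∈ {∞, 2, 3, 5, 7, 11, 17, 19, 23, 31}.
v=17: a=17^-1·(≡10), b=17^0·(≡6) mod 17; (10|17)=-1, (6|17)=-1; (−1)^{-1·0·8}·(-1)^0·(-1)^-1 = -1.
v=31: a=31^0·(≡1), b=31^2·(≡21) mod 31; (1|31)=+1, (21|31)=-1; (−1)^{0·2·15}·(+1)^2·(-1)^0 = +1.
v=∞: -4522 < 0 and 3 > 0  ⇒  (a,b)_∞ = +1.
v=3: a=3^4·(≡2), b=3^7·(≡1) mod 3; (2|3)=-1, (1|3)=+1; (−1)^{4·7·1}·(-1)^7·(+1)^4 = -1.
v=7: a=7^-1·(≡6), b=7^2·(≡6) mod 7; (6|7)=-1, (6|7)=-1; (−1)^{-1·2·3}·(-1)^2·(-1)^-1 = -1.
v=23: a=23^2·(≡13), b=23^0·(≡4) mod 23; (13|23)=+1, (4|23)=+1; (−1)^{2·0·11}·(+1)^0·(+1)^2 = +1.
v=11: a=11^0·(≡2), b=11^-2·(≡3) mod 11; (2|11)=-1, (3|11)=+1; (−1)^{0·-2·5}·(-1)^-2·(+1)^0 = +1.
v=2: v_2(a)=-3, v_2(b)=-10; units ≡ 3, 3 (mod 8); ε·ε+αω+βω = 1·1+-3·1+-10·1 ≡ 0  ⇒  (a,b)_2 = +1.
v=5: a=5^0·(≡2), b=5^-2·(≡2) mod 5; (2|5)=-1, (2|5)=-1; (−1)^{0·-2·2}·(-1)^-2·(-1)^0 = +1.
v=19: a=19^1·(≡17), b=19^-2·(≡3) mod 19; (17|19)=+1, (3|19)=-1; (−1)^{1·-2·9}·(+1)^-2·(-1)^1 = -1.
(-4522, 3 / ℚ) ramifies at {3, 7, 17, 19}: a division algebra.

[3, 7, 17, 19]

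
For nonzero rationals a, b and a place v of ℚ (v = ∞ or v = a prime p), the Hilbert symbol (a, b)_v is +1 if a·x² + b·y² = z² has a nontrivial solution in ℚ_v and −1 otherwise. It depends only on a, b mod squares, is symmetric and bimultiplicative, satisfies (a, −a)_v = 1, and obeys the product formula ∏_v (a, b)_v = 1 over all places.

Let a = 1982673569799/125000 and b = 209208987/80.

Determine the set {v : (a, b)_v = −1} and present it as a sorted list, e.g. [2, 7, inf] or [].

[2, 5, 17, 29]

(a, b) ≡ (397358, 76415) mod (ℚ^×)²; places V = {2, 3, 5, 13, 17, 29, 31, ∞}.
(a,b)_13: α=3, u≡10; β=2, v≡12 (mod 13); (10|13)=+1, (12|13)=+1; sign (−1)^0·+1^2·+1^3 = +1.
(a,b)_5: α=-6, u≡3; β=-1, v≡2 (mod 5); (3|5)=-1, (2|5)=-1; sign (−1)^0·-1^-1·-1^-6 = -1.
(a,b)_∞: sgn(397358)=+, sgn(76415)=+, so +1.
(a,b)_2: α=-3, β=-4; u≡7, v≡7 (mod 8); ε(u)ε(v)=1·1, αω(v)=-3·0, βω(u)=-4·0; sum ≡ 1  ⇒  -1.
(a,b)_29: α=1, u≡26; β=1, v≡20 (mod 29); (26|29)=-1, (20|29)=+1; sign (−1)^0·-1^1·+1^1 = -1.
(a,b)_31: α=1, u≡22; β=1, v≡28 (mod 31); (22|31)=-1, (28|31)=+1; sign (−1)^1·-1^1·+1^1 = +1.
(a,b)_3: α=10, u≡2; β=4, v≡2 (mod 3); (2|3)=-1, (2|3)=-1; sign (−1)^0·-1^4·-1^10 = +1.
(a,b)_17: α=1, u≡13; β=1, v≡5 (mod 17); (13|17)=+1, (5|17)=-1; sign (−1)^0·+1^1·-1^1 = -1.
(397358, 76415 / ℚ) ramifies at {2, 5, 17, 29}: a division algebra.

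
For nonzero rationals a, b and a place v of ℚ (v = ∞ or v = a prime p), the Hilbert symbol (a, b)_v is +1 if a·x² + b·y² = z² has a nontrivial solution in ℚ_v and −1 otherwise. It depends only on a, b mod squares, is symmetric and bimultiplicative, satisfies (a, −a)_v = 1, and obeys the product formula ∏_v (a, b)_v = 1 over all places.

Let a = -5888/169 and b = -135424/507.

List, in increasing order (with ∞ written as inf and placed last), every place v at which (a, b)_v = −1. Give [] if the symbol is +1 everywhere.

[23, inf]

Mod squares: a ≡ -23, b ≡ -3. Check v ∈ {∞, 2, 3, 13, 23}.
v=13: a=13^-2·(≡1), b=13^-2·(≡12) mod 13; (1|13)=+1, (12|13)=+1; (−1)^{-2·-2·6}·(+1)^-2·(+1)^-2 = +1.
v=3: a=3^0·(≡1), b=3^-1·(≡2) mod 3; (1|3)=+1, (2|3)=-1; (−1)^{0·-1·1}·(+1)^-1·(-1)^0 = +1.
v=∞: -23 < 0 and -3 < 0  ⇒  (a,b)_∞ = -1.
v=23: a=23^1·(≡14), b=23^2·(≡20) mod 23; (14|23)=-1, (20|23)=-1; (−1)^{1·2·11}·(-1)^2·(-1)^1 = -1.
v=2: v_2(a)=8, v_2(b)=8; units ≡ 1, 5 (mod 8); ε·ε+αω+βω = 0·0+8·1+8·0 ≡ 0  ⇒  (a,b)_2 = +1.
|Ram(-23, -3)| = 2, even; anisotropic at {23, ∞}.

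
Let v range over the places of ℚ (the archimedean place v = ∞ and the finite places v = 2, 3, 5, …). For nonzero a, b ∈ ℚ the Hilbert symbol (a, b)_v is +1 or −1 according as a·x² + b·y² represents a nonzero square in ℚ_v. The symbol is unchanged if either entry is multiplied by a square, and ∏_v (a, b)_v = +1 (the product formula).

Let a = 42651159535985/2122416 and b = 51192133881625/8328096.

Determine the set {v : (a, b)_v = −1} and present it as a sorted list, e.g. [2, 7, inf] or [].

[2, 3, 7, 17]

(a, b) ≡ (33915, 1560090) mod (ℚ^×)²; places V = {2, 3, 5, 7, 11, 13, 17, 19, 23, ∞}.
(a,b)_23: α=2, u≡3; β=3, v≡18 (mod 23); (3|23)=+1, (18|23)=+1; sign (−1)^0·+1^3·+1^2 = +1.
(a,b)_5: α=1, u≡2; β=3, v≡3 (mod 5); (2|5)=-1, (3|5)=-1; sign (−1)^0·-1^3·-1^1 = +1.
(a,b)_3: α=-3, u≡1; β=-7, v≡1 (mod 3); (1|3)=+1, (1|3)=+1; sign (−1)^1·+1^-7·+1^-3 = -1.
(a,b)_2: α=-4, β=-5; u≡3, v≡5 (mod 8); ε(u)ε(v)=1·0, αω(v)=-4·1, βω(u)=-5·1; sum ≡ 1  ⇒  -1.
(a,b)_17: α=-3, u≡7; β=-1, v≡4 (mod 17); (7|17)=-1, (4|17)=+1; sign (−1)^0·-1^-1·+1^-3 = -1.
(a,b)_19: α=1, u≡13; β=1, v≡6 (mod 19); (13|19)=-1, (6|19)=+1; sign (−1)^1·-1^1·+1^1 = +1.
(a,b)_∞: sgn(33915)=+, sgn(1560090)=+, so +1.
(a,b)_11: α=4, u≡10; β=6, v≡3 (mod 11); (10|11)=-1, (3|11)=+1; sign (−1)^0·-1^6·+1^4 = +1.
(a,b)_7: α=3, u≡4; β=-1, v≡2 (mod 7); (4|7)=+1, (2|7)=+1; sign (−1)^1·+1^-1·+1^3 = -1.
(a,b)_13: α=2, u≡2; β=0, v≡10 (mod 13); (2|13)=-1, (10|13)=+1; sign (−1)^0·-1^0·+1^2 = +1.
|Ram(33915, 1560090)| = 4, even; anisotropic at {2, 3, 7, 17}.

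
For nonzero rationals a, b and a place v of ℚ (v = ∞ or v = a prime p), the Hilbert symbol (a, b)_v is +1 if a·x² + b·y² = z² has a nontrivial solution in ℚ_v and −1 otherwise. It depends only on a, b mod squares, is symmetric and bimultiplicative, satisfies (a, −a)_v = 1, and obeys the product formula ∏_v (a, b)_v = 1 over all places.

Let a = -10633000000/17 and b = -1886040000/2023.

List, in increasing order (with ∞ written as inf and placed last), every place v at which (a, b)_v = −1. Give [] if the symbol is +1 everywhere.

(a, b) ≡ (-3689, -217) mod (ℚ^×)²; places V = {2, 3, 5, 7, 13, 17, 31, ∞}.
(a,b)_3: α=0, u≡1; β=2, v≡2 (mod 3); (1|3)=+1, (2|3)=-1; sign (−1)^0·+1^2·-1^0 = +1.
(a,b)_2: α=6, β=6; u≡7, v≡7 (mod 8); ε(u)ε(v)=1·1, αω(v)=6·0, βω(u)=6·0; sum ≡ 1  ⇒  -1.
(a,b)_5: α=6, u≡4; β=4, v≡2 (mod 5); (4|5)=+1, (2|5)=-1; sign (−1)^0·+1^4·-1^6 = +1.
(a,b)_∞: sgn(-3689)=−, sgn(-217)=−, so -1.
(a,b)_7: α=3, u≡6; β=-1, v≡1 (mod 7); (6|7)=-1, (1|7)=+1; sign (−1)^1·-1^-1·+1^3 = +1.
(a,b)_17: α=-1, u≡13; β=-2, v≡16 (mod 17); (13|17)=+1, (16|17)=+1; sign (−1)^0·+1^-2·+1^-1 = +1.
(a,b)_13: α=0, u≡10; β=2, v≡4 (mod 13); (10|13)=+1, (4|13)=+1; sign (−1)^0·+1^2·+1^0 = +1.
(a,b)_31: α=1, u≡18; β=1, v≡13 (mod 31); (18|31)=+1, (13|31)=-1; sign (−1)^1·+1^1·-1^1 = +1.
Ram(-3689, -217) = {2, ∞}; no ℚ_2-point on the conic.

[2, inf]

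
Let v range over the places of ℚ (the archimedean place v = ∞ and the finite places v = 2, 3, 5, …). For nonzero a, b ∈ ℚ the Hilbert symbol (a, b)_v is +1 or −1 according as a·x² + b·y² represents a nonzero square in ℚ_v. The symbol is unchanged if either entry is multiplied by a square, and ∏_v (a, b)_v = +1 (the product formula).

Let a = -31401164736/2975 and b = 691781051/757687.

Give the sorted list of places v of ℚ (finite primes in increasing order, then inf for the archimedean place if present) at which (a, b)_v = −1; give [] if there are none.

[17, 23, 29, 37]

(a, b) ≡ (-2936801, 79373) mod (ℚ^×)²; places V = {2, 3, 5, 7, 13, 17, 19, 23, 29, 37, 47, ∞}.
(a,b)_19: α=0, u≡2; β=2, v≡13 (mod 19); (2|19)=-1, (13|19)=-1; sign (−1)^0·-1^2·-1^0 = +1.
(a,b)_2: α=6, β=0; u≡7, v≡5 (mod 8); ε(u)ε(v)=1·0, αω(v)=6·1, βω(u)=0·0; sum ≡ 0  ⇒  +1.
(a,b)_3: α=2, u≡1; β=0, v≡2 (mod 3); (1|3)=+1, (2|3)=-1; sign (−1)^0·+1^0·-1^2 = +1.
(a,b)_37: α=1, u≡8; β=0, v≡6 (mod 37); (8|37)=-1, (6|37)=-1; sign (−1)^0·-1^0·-1^1 = -1.
(a,b)_17: α=-1, u≡2; β=1, v≡11 (mod 17); (2|17)=+1, (11|17)=-1; sign (−1)^0·+1^1·-1^-1 = -1.
(a,b)_∞: sgn(-2936801)=−, sgn(79373)=+, so +1.
(a,b)_13: α=0, u≡3; β=2, v≡7 (mod 13); (3|13)=+1, (7|13)=-1; sign (−1)^0·+1^2·-1^0 = +1.
(a,b)_23: α=1, u≡1; β=1, v≡4 (mod 23); (1|23)=+1, (4|23)=+1; sign (−1)^1·+1^1·+1^1 = -1.
(a,b)_5: α=-2, u≡1; β=0, v≡3 (mod 5); (1|5)=+1, (3|5)=-1; sign (−1)^0·+1^0·-1^-2 = +1.
(a,b)_7: α=-1, u≡2; β=-3, v≡6 (mod 7); (2|7)=+1, (6|7)=-1; sign (−1)^1·+1^-3·-1^-1 = +1.
(a,b)_47: α=2, u≡10; β=-2, v≡16 (mod 47); (10|47)=-1, (16|47)=+1; sign (−1)^0·-1^-2·+1^2 = +1.
(a,b)_29: α=1, u≡22; β=1, v≡19 (mod 29); (22|29)=+1, (19|29)=-1; sign (−1)^0·+1^1·-1^1 = -1.
Ram(-2936801, 79373) = {17, 23, 29, 37}; no ℚ_17-point on the conic.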